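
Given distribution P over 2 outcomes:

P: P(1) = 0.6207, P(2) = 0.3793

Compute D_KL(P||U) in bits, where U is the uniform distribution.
0.0425 bits

U(i) = 1/2 for all i

D_KL(P||U) = Σ P(x) log₂(P(x) / (1/2))
           = Σ P(x) log₂(P(x)) + log₂(2)
           = log₂(2) - H(P)

H(P) = -Σ P(x) log₂(P(x)):
  -P(1)·log₂(P(1)) = -(0.6207)·log₂(0.6207) = 0.42706
  -P(2)·log₂(P(2)) = -(0.3793)·log₂(0.3793) = 0.53048
H(P) = 0.42706 + 0.53048 = 0.95754 bits

log₂(2) = 1.00000 bits

D_KL(P||U) = 1.00000 - 0.95754 = 0.04246 ≈ 0.0425 bits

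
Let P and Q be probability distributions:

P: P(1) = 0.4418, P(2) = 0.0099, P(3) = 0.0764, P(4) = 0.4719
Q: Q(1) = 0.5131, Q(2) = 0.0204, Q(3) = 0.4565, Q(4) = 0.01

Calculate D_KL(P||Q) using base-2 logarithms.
2.3212 bits

D_KL(P||Q) = Σ P(x) log₂(P(x)/Q(x))

Computing term by term:
  P(1)·log₂(P(1)/Q(1)) = 0.4418·log₂(0.4418/0.5131) = -0.09536
  P(2)·log₂(P(2)/Q(2)) = 0.0099·log₂(0.0099/0.0204) = -0.01033
  P(3)·log₂(P(3)/Q(3)) = 0.0764·log₂(0.0764/0.4565) = -0.19703
  P(4)·log₂(P(4)/Q(4)) = 0.4719·log₂(0.4719/0.01) = 2.62396

D_KL(P||Q) = -0.09536 - 0.01033 - 0.19703 + 2.62396 = 2.32124 ≈ 2.3212 bits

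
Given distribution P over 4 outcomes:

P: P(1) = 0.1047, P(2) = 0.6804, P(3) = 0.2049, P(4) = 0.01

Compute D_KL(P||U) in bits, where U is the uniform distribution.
0.7461 bits

U(i) = 1/4 for all i

D_KL(P||U) = Σ P(x) log₂(P(x) / (1/4))
           = Σ P(x) log₂(P(x)) + log₂(4)
           = log₂(4) - H(P)

H(P) = -Σ P(x) log₂(P(x)):
  -P(1)·log₂(P(1)) = -(0.1047)·log₂(0.1047) = 0.34087
  -P(2)·log₂(P(2)) = -(0.6804)·log₂(0.6804) = 0.37799
  -P(3)·log₂(P(3)) = -(0.2049)·log₂(0.2049) = 0.46861
  -P(4)·log₂(P(4)) = -(0.01)·log₂(0.01) = 0.06644
H(P) = 0.34087 + 0.37799 + 0.46861 + 0.06644 = 1.25391 bits

log₂(4) = 2.00000 bits

D_KL(P||U) = 2.00000 - 1.25391 = 0.74609 ≈ 0.7461 bits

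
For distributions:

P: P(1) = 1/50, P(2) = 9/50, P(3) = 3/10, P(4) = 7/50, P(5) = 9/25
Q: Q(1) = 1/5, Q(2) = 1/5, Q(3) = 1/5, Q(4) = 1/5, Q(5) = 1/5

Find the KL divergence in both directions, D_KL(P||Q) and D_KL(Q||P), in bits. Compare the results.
D_KL(P||Q) = 0.3149 bits, D_KL(Q||P) = 0.5111 bits. D_KL(Q||P) is larger than D_KL(P||Q) by 0.1962 bits; the two directions differ.

D_KL(P||Q) = Σ P(x) log₂(P(x)/Q(x))

Computing term by term:
  P(1)·log₂(P(1)/Q(1)) = (1/50)·log₂((1/50)/(1/5)) = -0.06644
  P(2)·log₂(P(2)/Q(2)) = (9/50)·log₂((9/50)/(1/5)) = -0.02736
  P(3)·log₂(P(3)/Q(3)) = (3/10)·log₂((3/10)/(1/5)) = 0.17549
  P(4)·log₂(P(4)/Q(4)) = (7/50)·log₂((7/50)/(1/5)) = -0.07204
  P(5)·log₂(P(5)/Q(5)) = (9/25)·log₂((9/25)/(1/5)) = 0.30528

D_KL(P||Q) = -0.06644 - 0.02736 + 0.17549 - 0.07204 + 0.30528 = 0.31493 ≈ 0.3149 bits

D_KL(Q||P) = Σ Q(x) log₂(Q(x)/P(x))

Computing term by term:
  Q(1)·log₂(Q(1)/P(1)) = (1/5)·log₂((1/5)/(1/50)) = 0.66439
  Q(2)·log₂(Q(2)/P(2)) = (1/5)·log₂((1/5)/(9/50)) = 0.03040
  Q(3)·log₂(Q(3)/P(3)) = (1/5)·log₂((1/5)/(3/10)) = -0.11699
  Q(4)·log₂(Q(4)/P(4)) = (1/5)·log₂((1/5)/(7/50)) = 0.10291
  Q(5)·log₂(Q(5)/P(5)) = (1/5)·log₂((1/5)/(9/25)) = -0.16960

D_KL(Q||P) = 0.66439 + 0.03040 - 0.11699 + 0.10291 - 0.16960 = 0.51111 ≈ 0.5111 bits

These are NOT equal (difference: 0.1962 bits). KL divergence is asymmetric: D_KL(P||Q) ≠ D_KL(Q||P) in general.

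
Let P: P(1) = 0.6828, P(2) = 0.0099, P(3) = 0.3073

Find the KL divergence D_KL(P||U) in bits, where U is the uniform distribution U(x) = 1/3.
0.6201 bits

U(i) = 1/3 for all i

D_KL(P||U) = Σ P(x) log₂(P(x) / (1/3))
           = Σ P(x) log₂(P(x)) + log₂(3)
           = log₂(3) - H(P)

H(P) = -Σ P(x) log₂(P(x)):
  -P(1)·log₂(P(1)) = -(0.6828)·log₂(0.6828) = 0.37586
  -P(2)·log₂(P(2)) = -(0.0099)·log₂(0.0099) = 0.06592
  -P(3)·log₂(P(3)) = -(0.3073)·log₂(0.3073) = 0.52311
H(P) = 0.37586 + 0.06592 + 0.52311 = 0.96489 bits

log₂(3) = 1.58496 bits

D_KL(P||U) = 1.58496 - 0.96489 = 0.62007 ≈ 0.6201 bits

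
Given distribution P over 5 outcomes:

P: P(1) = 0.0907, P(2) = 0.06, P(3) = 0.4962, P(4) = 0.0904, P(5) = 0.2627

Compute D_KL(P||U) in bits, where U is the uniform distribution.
0.4426 bits

U(i) = 1/5 for all i

D_KL(P||U) = Σ P(x) log₂(P(x) / (1/5))
           = Σ P(x) log₂(P(x)) + log₂(5)
           = log₂(5) - H(P)

H(P) = -Σ P(x) log₂(P(x)):
  -P(1)·log₂(P(1)) = -(0.0907)·log₂(0.0907) = 0.31407
  -P(2)·log₂(P(2)) = -(0.06)·log₂(0.06) = 0.24353
  -P(3)·log₂(P(3)) = -(0.4962)·log₂(0.4962) = 0.50166
  -P(4)·log₂(P(4)) = -(0.0904)·log₂(0.0904) = 0.31347
  -P(5)·log₂(P(5)) = -(0.2627)·log₂(0.2627) = 0.50662
H(P) = 0.31407 + 0.24353 + 0.50166 + 0.31347 + 0.50662 = 1.87935 bits

log₂(5) = 2.32193 bits

D_KL(P||U) = 2.32193 - 1.87935 = 0.44258 ≈ 0.4426 bits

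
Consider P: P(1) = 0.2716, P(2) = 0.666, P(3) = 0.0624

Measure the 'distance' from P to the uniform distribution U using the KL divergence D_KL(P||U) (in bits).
0.4339 bits

U(i) = 1/3 for all i

D_KL(P||U) = Σ P(x) log₂(P(x) / (1/3))
           = Σ P(x) log₂(P(x)) + log₂(3)
           = log₂(3) - H(P)

H(P) = -Σ P(x) log₂(P(x)):
  -P(1)·log₂(P(1)) = -(0.2716)·log₂(0.2716) = 0.51073
  -P(2)·log₂(P(2)) = -(0.666)·log₂(0.666) = 0.39055
  -P(3)·log₂(P(3)) = -(0.0624)·log₂(0.0624) = 0.24974
H(P) = 0.51073 + 0.39055 + 0.24974 = 1.15102 bits

log₂(3) = 1.58496 bits

D_KL(P||U) = 1.58496 - 1.15102 = 0.43394 ≈ 0.4339 bits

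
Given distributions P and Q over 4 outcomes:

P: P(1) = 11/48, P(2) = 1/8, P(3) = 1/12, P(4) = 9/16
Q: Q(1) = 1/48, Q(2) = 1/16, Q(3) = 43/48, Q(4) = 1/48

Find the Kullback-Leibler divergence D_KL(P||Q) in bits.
3.3069 bits

D_KL(P||Q) = Σ P(x) log₂(P(x)/Q(x))

Computing term by term:
  P(1)·log₂(P(1)/Q(1)) = (11/48)·log₂((11/48)/(1/48)) = 0.79279
  P(2)·log₂(P(2)/Q(2)) = (1/8)·log₂((1/8)/(1/16)) = 0.12500
  P(3)·log₂(P(3)/Q(3)) = (1/12)·log₂((1/12)/(43/48)) = -0.28552
  P(4)·log₂(P(4)/Q(4)) = (9/16)·log₂((9/16)/(1/48)) = 2.67462

D_KL(P||Q) = 0.79279 + 0.12500 - 0.28552 + 2.67462 = 3.30689 ≈ 3.3069 bits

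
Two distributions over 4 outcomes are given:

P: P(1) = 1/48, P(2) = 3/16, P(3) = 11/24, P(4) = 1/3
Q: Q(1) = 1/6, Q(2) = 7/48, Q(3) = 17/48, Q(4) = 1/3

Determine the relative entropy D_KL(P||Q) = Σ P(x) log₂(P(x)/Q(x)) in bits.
0.1760 bits

D_KL(P||Q) = Σ P(x) log₂(P(x)/Q(x))

Computing term by term:
  P(1)·log₂(P(1)/Q(1)) = (1/48)·log₂((1/48)/(1/6)) = -0.06250
  P(2)·log₂(P(2)/Q(2)) = (3/16)·log₂((3/16)/(7/48)) = 0.06798
  P(3)·log₂(P(3)/Q(3)) = (11/24)·log₂((11/24)/(17/48)) = 0.17049
  P(4)·log₂(P(4)/Q(4)) = (1/3)·log₂((1/3)/(1/3)) = 0.00000

D_KL(P||Q) = -0.06250 + 0.06798 + 0.17049 + 0.00000 = 0.17597 ≈ 0.1760 bits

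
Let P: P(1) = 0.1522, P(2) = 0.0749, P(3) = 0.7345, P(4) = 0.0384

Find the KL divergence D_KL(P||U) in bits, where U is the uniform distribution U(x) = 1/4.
0.7990 bits

U(i) = 1/4 for all i

D_KL(P||U) = Σ P(x) log₂(P(x) / (1/4))
           = Σ P(x) log₂(P(x)) + log₂(4)
           = log₂(4) - H(P)

H(P) = -Σ P(x) log₂(P(x)):
  -P(1)·log₂(P(1)) = -(0.1522)·log₂(0.1522) = 0.41337
  -P(2)·log₂(P(2)) = -(0.0749)·log₂(0.0749) = 0.28004
  -P(3)·log₂(P(3)) = -(0.7345)·log₂(0.7345) = 0.32697
  -P(4)·log₂(P(4)) = -(0.0384)·log₂(0.0384) = 0.18059
H(P) = 0.41337 + 0.28004 + 0.32697 + 0.18059 = 1.20097 bits

log₂(4) = 2.00000 bits

D_KL(P||U) = 2.00000 - 1.20097 = 0.79903 ≈ 0.7990 bits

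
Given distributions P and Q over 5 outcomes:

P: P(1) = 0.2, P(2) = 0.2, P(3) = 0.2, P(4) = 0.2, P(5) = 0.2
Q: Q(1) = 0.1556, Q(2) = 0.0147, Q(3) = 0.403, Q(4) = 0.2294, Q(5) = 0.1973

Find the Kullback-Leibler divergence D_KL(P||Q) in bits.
0.5878 bits

D_KL(P||Q) = Σ P(x) log₂(P(x)/Q(x))

Computing term by term:
  P(1)·log₂(P(1)/Q(1)) = 0.2·log₂(0.2/0.1556) = 0.07243
  P(2)·log₂(P(2)/Q(2)) = 0.2·log₂(0.2/0.0147) = 0.75322
  P(3)·log₂(P(3)/Q(3)) = 0.2·log₂(0.2/0.403) = -0.20216
  P(4)·log₂(P(4)/Q(4)) = 0.2·log₂(0.2/0.2294) = -0.03957
  P(5)·log₂(P(5)/Q(5)) = 0.2·log₂(0.2/0.1973) = 0.00392

D_KL(P||Q) = 0.07243 + 0.75322 - 0.20216 - 0.03957 + 0.00392 = 0.58784 ≈ 0.5878 bits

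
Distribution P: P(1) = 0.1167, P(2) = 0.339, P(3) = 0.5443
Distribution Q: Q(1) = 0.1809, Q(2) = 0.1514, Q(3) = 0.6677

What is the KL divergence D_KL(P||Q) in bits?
0.1600 bits

D_KL(P||Q) = Σ P(x) log₂(P(x)/Q(x))

Computing term by term:
  P(1)·log₂(P(1)/Q(1)) = 0.1167·log₂(0.1167/0.1809) = -0.07380
  P(2)·log₂(P(2)/Q(2)) = 0.339·log₂(0.339/0.1514) = 0.39423
  P(3)·log₂(P(3)/Q(3)) = 0.5443·log₂(0.5443/0.6677) = -0.16046

D_KL(P||Q) = -0.07380 + 0.39423 - 0.16046 = 0.15997 ≈ 0.1600 bits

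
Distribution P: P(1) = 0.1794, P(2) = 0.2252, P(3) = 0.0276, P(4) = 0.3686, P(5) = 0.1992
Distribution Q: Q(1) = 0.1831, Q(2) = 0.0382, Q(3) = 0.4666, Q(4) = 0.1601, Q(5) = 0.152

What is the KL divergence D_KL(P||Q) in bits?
0.9797 bits

D_KL(P||Q) = Σ P(x) log₂(P(x)/Q(x))

Computing term by term:
  P(1)·log₂(P(1)/Q(1)) = 0.1794·log₂(0.1794/0.1831) = -0.00528
  P(2)·log₂(P(2)/Q(2)) = 0.2252·log₂(0.2252/0.0382) = 0.57641
  P(3)·log₂(P(3)/Q(3)) = 0.0276·log₂(0.0276/0.4666) = -0.11259
  P(4)·log₂(P(4)/Q(4)) = 0.3686·log₂(0.3686/0.1601) = 0.44346
  P(5)·log₂(P(5)/Q(5)) = 0.1992·log₂(0.1992/0.152) = 0.07772

D_KL(P||Q) = -0.00528 + 0.57641 - 0.11259 + 0.44346 + 0.07772 = 0.97972 ≈ 0.9797 bits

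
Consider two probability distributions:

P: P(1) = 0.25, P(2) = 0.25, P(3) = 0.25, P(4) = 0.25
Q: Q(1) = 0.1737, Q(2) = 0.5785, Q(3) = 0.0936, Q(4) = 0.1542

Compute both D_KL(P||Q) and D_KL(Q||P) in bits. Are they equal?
D_KL(P||Q) = 0.3574 bits, D_KL(Q||P) = 0.3688 bits. No, they are not equal.

D_KL(P||Q) = Σ P(x) log₂(P(x)/Q(x))

Computing term by term:
  P(1)·log₂(P(1)/Q(1)) = 0.25·log₂(0.25/0.1737) = 0.13133
  P(2)·log₂(P(2)/Q(2)) = 0.25·log₂(0.25/0.5785) = -0.30260
  P(3)·log₂(P(3)/Q(3)) = 0.25·log₂(0.25/0.0936) = 0.35434
  P(4)·log₂(P(4)/Q(4)) = 0.25·log₂(0.25/0.1542) = 0.17428

D_KL(P||Q) = 0.13133 - 0.30260 + 0.35434 + 0.17428 = 0.35735 ≈ 0.3574 bits

D_KL(Q||P) = Σ Q(x) log₂(Q(x)/P(x))

Computing term by term:
  Q(1)·log₂(Q(1)/P(1)) = 0.1737·log₂(0.1737/0.25) = -0.09125
  Q(2)·log₂(Q(2)/P(2)) = 0.5785·log₂(0.5785/0.25) = 0.70021
  Q(3)·log₂(Q(3)/P(3)) = 0.0936·log₂(0.0936/0.25) = -0.13266
  Q(4)·log₂(Q(4)/P(4)) = 0.1542·log₂(0.1542/0.25) = -0.10750

D_KL(Q||P) = -0.09125 + 0.70021 - 0.13266 - 0.10750 = 0.36880 ≈ 0.3688 bits

These are NOT equal (difference: 0.0114 bits). KL divergence is asymmetric: D_KL(P||Q) ≠ D_KL(Q||P) in general.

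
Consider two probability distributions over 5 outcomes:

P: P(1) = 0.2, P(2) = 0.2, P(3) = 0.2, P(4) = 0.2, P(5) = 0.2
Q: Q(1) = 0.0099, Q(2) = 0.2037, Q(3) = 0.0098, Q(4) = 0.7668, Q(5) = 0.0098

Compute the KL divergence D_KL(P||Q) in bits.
2.2147 bits

D_KL(P||Q) = Σ P(x) log₂(P(x)/Q(x))

Computing term by term:
  P(1)·log₂(P(1)/Q(1)) = 0.2·log₂(0.2/0.0099) = 0.86729
  P(2)·log₂(P(2)/Q(2)) = 0.2·log₂(0.2/0.2037) = -0.00529
  P(3)·log₂(P(3)/Q(3)) = 0.2·log₂(0.2/0.0098) = 0.87021
  P(4)·log₂(P(4)/Q(4)) = 0.2·log₂(0.2/0.7668) = -0.38777
  P(5)·log₂(P(5)/Q(5)) = 0.2·log₂(0.2/0.0098) = 0.87021

D_KL(P||Q) = 0.86729 - 0.00529 + 0.87021 - 0.38777 + 0.87021 = 2.21465 ≈ 2.2147 bits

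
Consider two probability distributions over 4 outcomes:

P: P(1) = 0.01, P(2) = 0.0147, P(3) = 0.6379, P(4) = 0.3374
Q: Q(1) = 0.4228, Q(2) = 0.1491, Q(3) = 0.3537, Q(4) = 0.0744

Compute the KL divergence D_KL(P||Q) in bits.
1.1755 bits

D_KL(P||Q) = Σ P(x) log₂(P(x)/Q(x))

Computing term by term:
  P(1)·log₂(P(1)/Q(1)) = 0.01·log₂(0.01/0.4228) = -0.05402
  P(2)·log₂(P(2)/Q(2)) = 0.0147·log₂(0.0147/0.1491) = -0.04913
  P(3)·log₂(P(3)/Q(3)) = 0.6379·log₂(0.6379/0.3537) = 0.54273
  P(4)·log₂(P(4)/Q(4)) = 0.3374·log₂(0.3374/0.0744) = 0.73590

D_KL(P||Q) = -0.05402 - 0.04913 + 0.54273 + 0.73590 = 1.17548 ≈ 1.1755 bits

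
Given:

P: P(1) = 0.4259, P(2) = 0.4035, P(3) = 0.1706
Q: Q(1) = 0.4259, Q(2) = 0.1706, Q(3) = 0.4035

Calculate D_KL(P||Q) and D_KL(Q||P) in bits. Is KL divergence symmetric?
D_KL(P||Q) = 0.2893 bits, D_KL(Q||P) = 0.2893 bits. The two values coincide for this particular pair, but no — KL divergence is not symmetric in general.

D_KL(P||Q) = Σ P(x) log₂(P(x)/Q(x))

Computing term by term:
  P(1)·log₂(P(1)/Q(1)) = 0.4259·log₂(0.4259/0.4259) = 0.00000
  P(2)·log₂(P(2)/Q(2)) = 0.4035·log₂(0.4035/0.1706) = 0.50113
  P(3)·log₂(P(3)/Q(3)) = 0.1706·log₂(0.1706/0.4035) = -0.21188

D_KL(P||Q) = 0.00000 + 0.50113 - 0.21188 = 0.28925 ≈ 0.2893 bits

D_KL(Q||P) = Σ Q(x) log₂(Q(x)/P(x))

Computing term by term:
  Q(1)·log₂(Q(1)/P(1)) = 0.4259·log₂(0.4259/0.4259) = 0.00000
  Q(2)·log₂(Q(2)/P(2)) = 0.1706·log₂(0.1706/0.4035) = -0.21188
  Q(3)·log₂(Q(3)/P(3)) = 0.4035·log₂(0.4035/0.1706) = 0.50113

D_KL(Q||P) = 0.00000 - 0.21188 + 0.50113 = 0.28925 ≈ 0.2893 bits

These ARE equal here. Q is P with outcomes relabeled (Q(2) = P(3), Q(3) = P(2)) by a relabeling that is its own inverse, so the two sums contain exactly the same terms in a different order. This is a special case — KL divergence is not symmetric in general: D_KL(P||Q) ≠ D_KL(Q||P) for most P, Q.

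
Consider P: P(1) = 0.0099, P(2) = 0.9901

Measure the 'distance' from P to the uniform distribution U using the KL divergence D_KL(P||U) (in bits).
0.9199 bits

U(i) = 1/2 for all i

D_KL(P||U) = Σ P(x) log₂(P(x) / (1/2))
           = Σ P(x) log₂(P(x)) + log₂(2)
           = log₂(2) - H(P)

H(P) = -Σ P(x) log₂(P(x)):
  -P(1)·log₂(P(1)) = -(0.0099)·log₂(0.0099) = 0.06592
  -P(2)·log₂(P(2)) = -(0.9901)·log₂(0.9901) = 0.01421
H(P) = 0.06592 + 0.01421 = 0.08013 bits

log₂(2) = 1.00000 bits

D_KL(P||U) = 1.00000 - 0.08013 = 0.91987 ≈ 0.9199 bits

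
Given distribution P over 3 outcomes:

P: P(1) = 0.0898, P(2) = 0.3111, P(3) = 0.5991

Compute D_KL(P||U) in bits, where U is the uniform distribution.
0.3058 bits

U(i) = 1/3 for all i

D_KL(P||U) = Σ P(x) log₂(P(x) / (1/3))
           = Σ P(x) log₂(P(x)) + log₂(3)
           = log₂(3) - H(P)

H(P) = -Σ P(x) log₂(P(x)):
  -P(1)·log₂(P(1)) = -(0.0898)·log₂(0.0898) = 0.31225
  -P(2)·log₂(P(2)) = -(0.3111)·log₂(0.3111) = 0.52406
  -P(3)·log₂(P(3)) = -(0.5991)·log₂(0.5991) = 0.44281
H(P) = 0.31225 + 0.52406 + 0.44281 = 1.27912 bits

log₂(3) = 1.58496 bits

D_KL(P||U) = 1.58496 - 1.27912 = 0.30584 ≈ 0.3058 bits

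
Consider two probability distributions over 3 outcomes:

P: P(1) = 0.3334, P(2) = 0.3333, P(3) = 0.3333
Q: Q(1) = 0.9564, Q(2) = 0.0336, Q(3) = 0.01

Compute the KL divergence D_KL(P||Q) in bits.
2.2825 bits

D_KL(P||Q) = Σ P(x) log₂(P(x)/Q(x))

Computing term by term:
  P(1)·log₂(P(1)/Q(1)) = 0.3334·log₂(0.3334/0.9564) = -0.50689
  P(2)·log₂(P(2)/Q(2)) = 0.3333·log₂(0.3333/0.0336) = 1.10332
  P(3)·log₂(P(3)/Q(3)) = 0.3333·log₂(0.3333/0.01) = 1.68608

D_KL(P||Q) = -0.50689 + 1.10332 + 1.68608 = 2.28251 ≈ 2.2825 bits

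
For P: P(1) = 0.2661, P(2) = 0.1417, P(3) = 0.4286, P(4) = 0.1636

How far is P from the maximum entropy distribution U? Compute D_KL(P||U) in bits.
0.1411 bits

U(i) = 1/4 for all i

D_KL(P||U) = Σ P(x) log₂(P(x) / (1/4))
           = Σ P(x) log₂(P(x)) + log₂(4)
           = log₂(4) - H(P)

H(P) = -Σ P(x) log₂(P(x)):
  -P(1)·log₂(P(1)) = -(0.2661)·log₂(0.2661) = 0.50824
  -P(2)·log₂(P(2)) = -(0.1417)·log₂(0.1417) = 0.39946
  -P(3)·log₂(P(3)) = -(0.4286)·log₂(0.4286) = 0.52388
  -P(4)·log₂(P(4)) = -(0.1636)·log₂(0.1636) = 0.42728
H(P) = 0.50824 + 0.39946 + 0.52388 + 0.42728 = 1.85886 bits

log₂(4) = 2.00000 bits

D_KL(P||U) = 2.00000 - 1.85886 = 0.14114 ≈ 0.1411 bits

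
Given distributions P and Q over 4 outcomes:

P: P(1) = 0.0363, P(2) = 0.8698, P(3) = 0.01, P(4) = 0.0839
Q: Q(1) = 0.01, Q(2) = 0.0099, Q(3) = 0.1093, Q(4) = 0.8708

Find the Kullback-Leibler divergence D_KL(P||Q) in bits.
5.3662 bits

D_KL(P||Q) = Σ P(x) log₂(P(x)/Q(x))

Computing term by term:
  P(1)·log₂(P(1)/Q(1)) = 0.0363·log₂(0.0363/0.01) = 0.06752
  P(2)·log₂(P(2)/Q(2)) = 0.8698·log₂(0.8698/0.0099) = 5.61640
  P(3)·log₂(P(3)/Q(3)) = 0.01·log₂(0.01/0.1093) = -0.03450
  P(4)·log₂(P(4)/Q(4)) = 0.0839·log₂(0.0839/0.8708) = -0.28321

D_KL(P||Q) = 0.06752 + 5.61640 - 0.03450 - 0.28321 = 5.36621 ≈ 5.3662 bits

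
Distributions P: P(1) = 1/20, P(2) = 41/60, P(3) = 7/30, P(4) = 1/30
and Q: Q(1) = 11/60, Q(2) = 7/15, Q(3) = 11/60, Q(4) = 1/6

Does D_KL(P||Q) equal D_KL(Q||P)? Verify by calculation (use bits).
D_KL(P||Q) = 0.2860 bits, D_KL(Q||P) = 0.4101 bits. No — D_KL(P||Q) ≠ D_KL(Q||P) for this pair.

D_KL(P||Q) = Σ P(x) log₂(P(x)/Q(x))

Computing term by term:
  P(1)·log₂(P(1)/Q(1)) = (1/20)·log₂((1/20)/(11/60)) = -0.09372
  P(2)·log₂(P(2)/Q(2)) = (41/60)·log₂((41/60)/(7/15)) = 0.37597
  P(3)·log₂(P(3)/Q(3)) = (7/30)·log₂((7/30)/(11/60)) = 0.08118
  P(4)·log₂(P(4)/Q(4)) = (1/30)·log₂((1/30)/(1/6)) = -0.07740

D_KL(P||Q) = -0.09372 + 0.37597 + 0.08118 - 0.07740 = 0.28603 ≈ 0.2860 bits

D_KL(Q||P) = Σ Q(x) log₂(Q(x)/P(x))

Computing term by term:
  Q(1)·log₂(Q(1)/P(1)) = (11/60)·log₂((11/60)/(1/20)) = 0.34365
  Q(2)·log₂(Q(2)/P(2)) = (7/15)·log₂((7/15)/(41/60)) = -0.25676
  Q(3)·log₂(Q(3)/P(3)) = (11/60)·log₂((11/60)/(7/30)) = -0.06379
  Q(4)·log₂(Q(4)/P(4)) = (1/6)·log₂((1/6)/(1/30)) = 0.38699

D_KL(Q||P) = 0.34365 - 0.25676 - 0.06379 + 0.38699 = 0.41009 ≈ 0.4101 bits

These are NOT equal (difference: 0.1241 bits). KL divergence is asymmetric: D_KL(P||Q) ≠ D_KL(Q||P) in general.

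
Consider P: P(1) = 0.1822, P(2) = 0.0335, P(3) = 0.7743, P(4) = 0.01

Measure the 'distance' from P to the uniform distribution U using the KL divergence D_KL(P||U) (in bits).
1.0361 bits

U(i) = 1/4 for all i

D_KL(P||U) = Σ P(x) log₂(P(x) / (1/4))
           = Σ P(x) log₂(P(x)) + log₂(4)
           = log₂(4) - H(P)

H(P) = -Σ P(x) log₂(P(x)):
  -P(1)·log₂(P(1)) = -(0.1822)·log₂(0.1822) = 0.44756
  -P(2)·log₂(P(2)) = -(0.0335)·log₂(0.0335) = 0.16414
  -P(3)·log₂(P(3)) = -(0.7743)·log₂(0.7743) = 0.28574
  -P(4)·log₂(P(4)) = -(0.01)·log₂(0.01) = 0.06644
H(P) = 0.44756 + 0.16414 + 0.28574 + 0.06644 = 0.96388 bits

log₂(4) = 2.00000 bits

D_KL(P||U) = 2.00000 - 0.96388 = 1.03612 ≈ 1.0361 bits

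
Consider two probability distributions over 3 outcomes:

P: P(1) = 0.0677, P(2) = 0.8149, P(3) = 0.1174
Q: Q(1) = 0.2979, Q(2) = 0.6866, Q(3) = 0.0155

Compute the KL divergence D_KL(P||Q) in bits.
0.3996 bits

D_KL(P||Q) = Σ P(x) log₂(P(x)/Q(x))

Computing term by term:
  P(1)·log₂(P(1)/Q(1)) = 0.0677·log₂(0.0677/0.2979) = -0.14472
  P(2)·log₂(P(2)/Q(2)) = 0.8149·log₂(0.8149/0.6866) = 0.20141
  P(3)·log₂(P(3)/Q(3)) = 0.1174·log₂(0.1174/0.0155) = 0.34294

D_KL(P||Q) = -0.14472 + 0.20141 + 0.34294 = 0.39963 ≈ 0.3996 bits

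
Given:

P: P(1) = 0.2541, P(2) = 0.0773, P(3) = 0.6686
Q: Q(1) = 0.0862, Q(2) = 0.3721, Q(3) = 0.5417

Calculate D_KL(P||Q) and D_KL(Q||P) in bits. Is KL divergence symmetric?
D_KL(P||Q) = 0.4241 bits, D_KL(Q||P) = 0.5447 bits. No, KL divergence is not symmetric.

D_KL(P||Q) = Σ P(x) log₂(P(x)/Q(x))

Computing term by term:
  P(1)·log₂(P(1)/Q(1)) = 0.2541·log₂(0.2541/0.0862) = 0.39630
  P(2)·log₂(P(2)/Q(2)) = 0.0773·log₂(0.0773/0.3721) = -0.17525
  P(3)·log₂(P(3)/Q(3)) = 0.6686·log₂(0.6686/0.5417) = 0.20302

D_KL(P||Q) = 0.39630 - 0.17525 + 0.20302 = 0.42407 ≈ 0.4241 bits

D_KL(Q||P) = Σ Q(x) log₂(Q(x)/P(x))

Computing term by term:
  Q(1)·log₂(Q(1)/P(1)) = 0.0862·log₂(0.0862/0.2541) = -0.13444
  Q(2)·log₂(Q(2)/P(2)) = 0.3721·log₂(0.3721/0.0773) = 0.84361
  Q(3)·log₂(Q(3)/P(3)) = 0.5417·log₂(0.5417/0.6686) = -0.16449

D_KL(Q||P) = -0.13444 + 0.84361 - 0.16449 = 0.54468 ≈ 0.5447 bits

These are NOT equal (difference: 0.1206 bits). KL divergence is asymmetric: D_KL(P||Q) ≠ D_KL(Q||P) in general.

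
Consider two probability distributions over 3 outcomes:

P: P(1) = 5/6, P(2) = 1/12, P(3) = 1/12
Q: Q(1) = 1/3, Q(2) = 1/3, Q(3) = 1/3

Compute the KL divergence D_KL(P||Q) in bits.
0.7683 bits

D_KL(P||Q) = Σ P(x) log₂(P(x)/Q(x))

Computing term by term:
  P(1)·log₂(P(1)/Q(1)) = (5/6)·log₂((5/6)/(1/3)) = 1.10161
  P(2)·log₂(P(2)/Q(2)) = (1/12)·log₂((1/12)/(1/3)) = -0.16667
  P(3)·log₂(P(3)/Q(3)) = (1/12)·log₂((1/12)/(1/3)) = -0.16667

D_KL(P||Q) = 1.10161 - 0.16667 - 0.16667 = 0.76827 ≈ 0.7683 bits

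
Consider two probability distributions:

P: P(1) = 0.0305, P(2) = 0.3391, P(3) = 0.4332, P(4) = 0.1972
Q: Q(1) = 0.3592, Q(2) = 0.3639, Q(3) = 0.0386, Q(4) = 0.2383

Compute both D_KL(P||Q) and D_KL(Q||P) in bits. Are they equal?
D_KL(P||Q) = 1.3143 bits, D_KL(Q||P) = 1.2455 bits. No, they are not equal.

D_KL(P||Q) = Σ P(x) log₂(P(x)/Q(x))

Computing term by term:
  P(1)·log₂(P(1)/Q(1)) = 0.0305·log₂(0.0305/0.3592) = -0.10852
  P(2)·log₂(P(2)/Q(2)) = 0.3391·log₂(0.3391/0.3639) = -0.03453
  P(3)·log₂(P(3)/Q(3)) = 0.4332·log₂(0.4332/0.0386) = 1.51116
  P(4)·log₂(P(4)/Q(4)) = 0.1972·log₂(0.1972/0.2383) = -0.05386

D_KL(P||Q) = -0.10852 - 0.03453 + 1.51116 - 0.05386 = 1.31425 ≈ 1.3143 bits

D_KL(Q||P) = Σ Q(x) log₂(Q(x)/P(x))

Computing term by term:
  Q(1)·log₂(Q(1)/P(1)) = 0.3592·log₂(0.3592/0.0305) = 1.27800
  Q(2)·log₂(Q(2)/P(2)) = 0.3639·log₂(0.3639/0.3391) = 0.03706
  Q(3)·log₂(Q(3)/P(3)) = 0.0386·log₂(0.0386/0.4332) = -0.13465
  Q(4)·log₂(Q(4)/P(4)) = 0.2383·log₂(0.2383/0.1972) = 0.06508

D_KL(Q||P) = 1.27800 + 0.03706 - 0.13465 + 0.06508 = 1.24549 ≈ 1.2455 bits

These are NOT equal (difference: 0.0688 bits). KL divergence is asymmetric: D_KL(P||Q) ≠ D_KL(Q||P) in general.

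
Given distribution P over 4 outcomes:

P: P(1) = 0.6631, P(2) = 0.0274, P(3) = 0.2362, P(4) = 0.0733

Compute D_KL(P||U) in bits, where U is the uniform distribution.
0.6967 bits

U(i) = 1/4 for all i

D_KL(P||U) = Σ P(x) log₂(P(x) / (1/4))
           = Σ P(x) log₂(P(x)) + log₂(4)
           = log₂(4) - H(P)

H(P) = -Σ P(x) log₂(P(x)):
  -P(1)·log₂(P(1)) = -(0.6631)·log₂(0.6631) = 0.39302
  -P(2)·log₂(P(2)) = -(0.0274)·log₂(0.0274) = 0.14220
  -P(3)·log₂(P(3)) = -(0.2362)·log₂(0.2362) = 0.49175
  -P(4)·log₂(P(4)) = -(0.0733)·log₂(0.0733) = 0.27634
H(P) = 0.39302 + 0.14220 + 0.49175 + 0.27634 = 1.30331 bits

log₂(4) = 2.00000 bits

D_KL(P||U) = 2.00000 - 1.30331 = 0.69669 ≈ 0.6967 bits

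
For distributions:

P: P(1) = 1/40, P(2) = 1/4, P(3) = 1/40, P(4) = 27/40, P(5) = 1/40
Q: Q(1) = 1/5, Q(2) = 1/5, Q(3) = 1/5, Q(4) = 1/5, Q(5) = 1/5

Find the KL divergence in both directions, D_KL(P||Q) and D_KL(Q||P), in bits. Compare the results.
D_KL(P||Q) = 1.0400 bits, D_KL(Q||P) = 1.3846 bits. D_KL(Q||P) is larger than D_KL(P||Q) by 0.3446 bits; the two directions differ.

D_KL(P||Q) = Σ P(x) log₂(P(x)/Q(x))

Computing term by term:
  P(1)·log₂(P(1)/Q(1)) = (1/40)·log₂((1/40)/(1/5)) = -0.07500
  P(2)·log₂(P(2)/Q(2)) = (1/4)·log₂((1/4)/(1/5)) = 0.08048
  P(3)·log₂(P(3)/Q(3)) = (1/40)·log₂((1/40)/(1/5)) = -0.07500
  P(4)·log₂(P(4)/Q(4)) = (27/40)·log₂((27/40)/(1/5)) = 1.18455
  P(5)·log₂(P(5)/Q(5)) = (1/40)·log₂((1/40)/(1/5)) = -0.07500

D_KL(P||Q) = -0.07500 + 0.08048 - 0.07500 + 1.18455 - 0.07500 = 1.04003 ≈ 1.0400 bits

D_KL(Q||P) = Σ Q(x) log₂(Q(x)/P(x))

Computing term by term:
  Q(1)·log₂(Q(1)/P(1)) = (1/5)·log₂((1/5)/(1/40)) = 0.60000
  Q(2)·log₂(Q(2)/P(2)) = (1/5)·log₂((1/5)/(1/4)) = -0.06439
  Q(3)·log₂(Q(3)/P(3)) = (1/5)·log₂((1/5)/(1/40)) = 0.60000
  Q(4)·log₂(Q(4)/P(4)) = (1/5)·log₂((1/5)/(27/40)) = -0.35098
  Q(5)·log₂(Q(5)/P(5)) = (1/5)·log₂((1/5)/(1/40)) = 0.60000

D_KL(Q||P) = 0.60000 - 0.06439 + 0.60000 - 0.35098 + 0.60000 = 1.38463 ≈ 1.3846 bits

These are NOT equal (difference: 0.3446 bits). KL divergence is asymmetric: D_KL(P||Q) ≠ D_KL(Q||P) in general.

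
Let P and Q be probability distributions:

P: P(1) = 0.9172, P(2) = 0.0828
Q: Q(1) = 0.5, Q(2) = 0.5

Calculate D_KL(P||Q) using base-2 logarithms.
0.5880 bits

D_KL(P||Q) = Σ P(x) log₂(P(x)/Q(x))

Computing term by term:
  P(1)·log₂(P(1)/Q(1)) = 0.9172·log₂(0.9172/0.5) = 0.80283
  P(2)·log₂(P(2)/Q(2)) = 0.0828·log₂(0.0828/0.5) = -0.21480

D_KL(P||Q) = 0.80283 - 0.21480 = 0.58803 ≈ 0.5880 bits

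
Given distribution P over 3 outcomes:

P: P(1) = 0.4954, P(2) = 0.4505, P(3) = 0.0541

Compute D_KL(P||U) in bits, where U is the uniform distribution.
0.3370 bits

U(i) = 1/3 for all i

D_KL(P||U) = Σ P(x) log₂(P(x) / (1/3))
           = Σ P(x) log₂(P(x)) + log₂(3)
           = log₂(3) - H(P)

H(P) = -Σ P(x) log₂(P(x)):
  -P(1)·log₂(P(1)) = -(0.4954)·log₂(0.4954) = 0.50201
  -P(2)·log₂(P(2)) = -(0.4505)·log₂(0.4505) = 0.51826
  -P(3)·log₂(P(3)) = -(0.0541)·log₂(0.0541) = 0.22767
H(P) = 0.50201 + 0.51826 + 0.22767 = 1.24794 bits

log₂(3) = 1.58496 bits

D_KL(P||U) = 1.58496 - 1.24794 = 0.33702 ≈ 0.3370 bits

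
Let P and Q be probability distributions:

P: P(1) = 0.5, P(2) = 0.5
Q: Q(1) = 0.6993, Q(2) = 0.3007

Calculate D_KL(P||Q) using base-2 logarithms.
0.1248 bits

D_KL(P||Q) = Σ P(x) log₂(P(x)/Q(x))

Computing term by term:
  P(1)·log₂(P(1)/Q(1)) = 0.5·log₂(0.5/0.6993) = -0.24199
  P(2)·log₂(P(2)/Q(2)) = 0.5·log₂(0.5/0.3007) = 0.36680

D_KL(P||Q) = -0.24199 + 0.36680 = 0.12481 ≈ 0.1248 bits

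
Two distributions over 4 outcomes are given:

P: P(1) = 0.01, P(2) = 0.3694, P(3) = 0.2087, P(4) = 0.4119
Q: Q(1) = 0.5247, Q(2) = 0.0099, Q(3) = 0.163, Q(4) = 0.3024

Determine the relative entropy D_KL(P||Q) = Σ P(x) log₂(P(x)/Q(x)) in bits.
2.1298 bits

D_KL(P||Q) = Σ P(x) log₂(P(x)/Q(x))

Computing term by term:
  P(1)·log₂(P(1)/Q(1)) = 0.01·log₂(0.01/0.5247) = -0.05713
  P(2)·log₂(P(2)/Q(2)) = 0.3694·log₂(0.3694/0.0099) = 1.92886
  P(3)·log₂(P(3)/Q(3)) = 0.2087·log₂(0.2087/0.163) = 0.07441
  P(4)·log₂(P(4)/Q(4)) = 0.4119·log₂(0.4119/0.3024) = 0.18364

D_KL(P||Q) = -0.05713 + 1.92886 + 0.07441 + 0.18364 = 2.12978 ≈ 2.1298 bits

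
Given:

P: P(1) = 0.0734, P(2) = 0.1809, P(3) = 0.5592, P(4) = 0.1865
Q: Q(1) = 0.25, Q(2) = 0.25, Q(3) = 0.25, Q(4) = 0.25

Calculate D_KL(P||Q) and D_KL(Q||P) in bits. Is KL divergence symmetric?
D_KL(P||Q) = 0.3564 bits, D_KL(Q||P) = 0.3740 bits. No, KL divergence is not symmetric.

D_KL(P||Q) = Σ P(x) log₂(P(x)/Q(x))

Computing term by term:
  P(1)·log₂(P(1)/Q(1)) = 0.0734·log₂(0.0734/0.25) = -0.12978
  P(2)·log₂(P(2)/Q(2)) = 0.1809·log₂(0.1809/0.25) = -0.08443
  P(3)·log₂(P(3)/Q(3)) = 0.5592·log₂(0.5592/0.25) = 0.64948
  P(4)·log₂(P(4)/Q(4)) = 0.1865·log₂(0.1865/0.25) = -0.07884

D_KL(P||Q) = -0.12978 - 0.08443 + 0.64948 - 0.07884 = 0.35643 ≈ 0.3564 bits

D_KL(Q||P) = Σ Q(x) log₂(Q(x)/P(x))

Computing term by term:
  Q(1)·log₂(Q(1)/P(1)) = 0.25·log₂(0.25/0.0734) = 0.44202
  Q(2)·log₂(Q(2)/P(2)) = 0.25·log₂(0.25/0.1809) = 0.11668
  Q(3)·log₂(Q(3)/P(3)) = 0.25·log₂(0.25/0.5592) = -0.29036
  Q(4)·log₂(Q(4)/P(4)) = 0.25·log₂(0.25/0.1865) = 0.10569

D_KL(Q||P) = 0.44202 + 0.11668 - 0.29036 + 0.10569 = 0.37403 ≈ 0.3740 bits

These are NOT equal (difference: 0.0176 bits). KL divergence is asymmetric: D_KL(P||Q) ≠ D_KL(Q||P) in general.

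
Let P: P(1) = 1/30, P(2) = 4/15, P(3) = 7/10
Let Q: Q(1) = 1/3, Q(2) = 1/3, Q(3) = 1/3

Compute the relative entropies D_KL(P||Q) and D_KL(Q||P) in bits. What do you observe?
D_KL(P||Q) = 0.5527 bits, D_KL(Q||P) = 0.8578 bits. The two directions give different values (D_KL(Q||P) exceeds D_KL(P||Q) by 0.3051 bits): KL divergence is asymmetric.

D_KL(P||Q) = Σ P(x) log₂(P(x)/Q(x))

Computing term by term:
  P(1)·log₂(P(1)/Q(1)) = (1/30)·log₂((1/30)/(1/3)) = -0.11073
  P(2)·log₂(P(2)/Q(2)) = (4/15)·log₂((4/15)/(1/3)) = -0.08585
  P(3)·log₂(P(3)/Q(3)) = (7/10)·log₂((7/10)/(1/3)) = 0.74927

D_KL(P||Q) = -0.11073 - 0.08585 + 0.74927 = 0.55269 ≈ 0.5527 bits

D_KL(Q||P) = Σ Q(x) log₂(Q(x)/P(x))

Computing term by term:
  Q(1)·log₂(Q(1)/P(1)) = (1/3)·log₂((1/3)/(1/30)) = 1.10731
  Q(2)·log₂(Q(2)/P(2)) = (1/3)·log₂((1/3)/(4/15)) = 0.10731
  Q(3)·log₂(Q(3)/P(3)) = (1/3)·log₂((1/3)/(7/10)) = -0.35680

D_KL(Q||P) = 1.10731 + 0.10731 - 0.35680 = 0.85782 ≈ 0.8578 bits

These are NOT equal (difference: 0.3051 bits). KL divergence is asymmetric: D_KL(P||Q) ≠ D_KL(Q||P) in general.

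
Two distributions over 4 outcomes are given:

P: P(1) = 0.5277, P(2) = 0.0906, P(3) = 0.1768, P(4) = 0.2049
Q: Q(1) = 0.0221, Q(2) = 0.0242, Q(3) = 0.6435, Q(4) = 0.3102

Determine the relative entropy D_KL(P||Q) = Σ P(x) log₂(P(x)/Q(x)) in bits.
2.1360 bits

D_KL(P||Q) = Σ P(x) log₂(P(x)/Q(x))

Computing term by term:
  P(1)·log₂(P(1)/Q(1)) = 0.5277·log₂(0.5277/0.0221) = 2.41560
  P(2)·log₂(P(2)/Q(2)) = 0.0906·log₂(0.0906/0.0242) = 0.17255
  P(3)·log₂(P(3)/Q(3)) = 0.1768·log₂(0.1768/0.6435) = -0.32952
  P(4)·log₂(P(4)/Q(4)) = 0.2049·log₂(0.2049/0.3102) = -0.12259

D_KL(P||Q) = 2.41560 + 0.17255 - 0.32952 - 0.12259 = 2.13604 ≈ 2.1360 bits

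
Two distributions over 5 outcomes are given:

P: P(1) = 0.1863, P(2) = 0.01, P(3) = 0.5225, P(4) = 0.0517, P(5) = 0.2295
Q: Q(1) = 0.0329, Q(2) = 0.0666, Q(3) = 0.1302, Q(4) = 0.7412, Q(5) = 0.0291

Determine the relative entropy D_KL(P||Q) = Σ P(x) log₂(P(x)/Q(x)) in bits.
1.9713 bits

D_KL(P||Q) = Σ P(x) log₂(P(x)/Q(x))

Computing term by term:
  P(1)·log₂(P(1)/Q(1)) = 0.1863·log₂(0.1863/0.0329) = 0.46602
  P(2)·log₂(P(2)/Q(2)) = 0.01·log₂(0.01/0.0666) = -0.02736
  P(3)·log₂(P(3)/Q(3)) = 0.5225·log₂(0.5225/0.1302) = 1.04746
  P(4)·log₂(P(4)/Q(4)) = 0.0517·log₂(0.0517/0.7412) = -0.19861
  P(5)·log₂(P(5)/Q(5)) = 0.2295·log₂(0.2295/0.0291) = 0.68377

D_KL(P||Q) = 0.46602 - 0.02736 + 1.04746 - 0.19861 + 0.68377 = 1.97128 ≈ 1.9713 bits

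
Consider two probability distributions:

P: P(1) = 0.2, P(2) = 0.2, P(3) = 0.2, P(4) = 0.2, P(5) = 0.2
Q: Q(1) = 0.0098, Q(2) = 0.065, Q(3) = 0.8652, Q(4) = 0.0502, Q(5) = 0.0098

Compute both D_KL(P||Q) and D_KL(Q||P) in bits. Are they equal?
D_KL(P||Q) = 2.0410 bits, D_KL(Q||P) = 1.5374 bits. No, they are not equal.

D_KL(P||Q) = Σ P(x) log₂(P(x)/Q(x))

Computing term by term:
  P(1)·log₂(P(1)/Q(1)) = 0.2·log₂(0.2/0.0098) = 0.87021
  P(2)·log₂(P(2)/Q(2)) = 0.2·log₂(0.2/0.065) = 0.32430
  P(3)·log₂(P(3)/Q(3)) = 0.2·log₂(0.2/0.8652) = -0.42261
  P(4)·log₂(P(4)/Q(4)) = 0.2·log₂(0.2/0.0502) = 0.39885
  P(5)·log₂(P(5)/Q(5)) = 0.2·log₂(0.2/0.0098) = 0.87021

D_KL(P||Q) = 0.87021 + 0.32430 - 0.42261 + 0.39885 + 0.87021 = 2.04096 ≈ 2.0410 bits

D_KL(Q||P) = Σ Q(x) log₂(Q(x)/P(x))

Computing term by term:
  Q(1)·log₂(Q(1)/P(1)) = 0.0098·log₂(0.0098/0.2) = -0.04264
  Q(2)·log₂(Q(2)/P(2)) = 0.065·log₂(0.065/0.2) = -0.10540
  Q(3)·log₂(Q(3)/P(3)) = 0.8652·log₂(0.8652/0.2) = 1.82820
  Q(4)·log₂(Q(4)/P(4)) = 0.0502·log₂(0.0502/0.2) = -0.10011
  Q(5)·log₂(Q(5)/P(5)) = 0.0098·log₂(0.0098/0.2) = -0.04264

D_KL(Q||P) = -0.04264 - 0.10540 + 1.82820 - 0.10011 - 0.04264 = 1.53741 ≈ 1.5374 bits

These are NOT equal (difference: 0.5036 bits). KL divergence is asymmetric: D_KL(P||Q) ≠ D_KL(Q||P) in general.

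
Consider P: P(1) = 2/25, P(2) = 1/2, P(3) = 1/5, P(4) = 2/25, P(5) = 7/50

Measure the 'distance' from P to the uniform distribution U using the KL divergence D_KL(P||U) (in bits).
0.3774 bits

U(i) = 1/5 for all i

D_KL(P||U) = Σ P(x) log₂(P(x) / (1/5))
           = Σ P(x) log₂(P(x)) + log₂(5)
           = log₂(5) - H(P)

H(P) = -Σ P(x) log₂(P(x)):
  -P(1)·log₂(P(1)) = -(2/25)·log₂(2/25) = 0.29151
  -P(2)·log₂(P(2)) = -(1/2)·log₂(1/2) = 0.50000
  -P(3)·log₂(P(3)) = -(1/5)·log₂(1/5) = 0.46439
  -P(4)·log₂(P(4)) = -(2/25)·log₂(2/25) = 0.29151
  -P(5)·log₂(P(5)) = -(7/50)·log₂(7/50) = 0.39711
H(P) = 0.29151 + 0.50000 + 0.46439 + 0.29151 + 0.39711 = 1.94452 bits

log₂(5) = 2.32193 bits

D_KL(P||U) = 2.32193 - 1.94452 = 0.37741 ≈ 0.3774 bits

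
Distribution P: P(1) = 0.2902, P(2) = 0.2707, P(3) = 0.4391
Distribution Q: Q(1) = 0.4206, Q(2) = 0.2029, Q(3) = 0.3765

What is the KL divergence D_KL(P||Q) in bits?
0.0547 bits

D_KL(P||Q) = Σ P(x) log₂(P(x)/Q(x))

Computing term by term:
  P(1)·log₂(P(1)/Q(1)) = 0.2902·log₂(0.2902/0.4206) = -0.15537
  P(2)·log₂(P(2)/Q(2)) = 0.2707·log₂(0.2707/0.2029) = 0.11259
  P(3)·log₂(P(3)/Q(3)) = 0.4391·log₂(0.4391/0.3765) = 0.09744

D_KL(P||Q) = -0.15537 + 0.11259 + 0.09744 = 0.05466 ≈ 0.0547 bits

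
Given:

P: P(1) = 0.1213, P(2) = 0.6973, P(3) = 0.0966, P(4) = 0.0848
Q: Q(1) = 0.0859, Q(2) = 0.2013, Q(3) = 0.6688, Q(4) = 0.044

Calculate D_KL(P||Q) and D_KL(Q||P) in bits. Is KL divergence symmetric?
D_KL(P||Q) = 1.1209 bits, D_KL(Q||P) = 1.4217 bits. No, KL divergence is not symmetric.

D_KL(P||Q) = Σ P(x) log₂(P(x)/Q(x))

Computing term by term:
  P(1)·log₂(P(1)/Q(1)) = 0.1213·log₂(0.1213/0.0859) = 0.06039
  P(2)·log₂(P(2)/Q(2)) = 0.6973·log₂(0.6973/0.2013) = 1.24986
  P(3)·log₂(P(3)/Q(3)) = 0.0966·log₂(0.0966/0.6688) = -0.26966
  P(4)·log₂(P(4)/Q(4)) = 0.0848·log₂(0.0848/0.044) = 0.08027

D_KL(P||Q) = 0.06039 + 1.24986 - 0.26966 + 0.08027 = 1.12086 ≈ 1.1209 bits

D_KL(Q||P) = Σ Q(x) log₂(Q(x)/P(x))

Computing term by term:
  Q(1)·log₂(Q(1)/P(1)) = 0.0859·log₂(0.0859/0.1213) = -0.04277
  Q(2)·log₂(Q(2)/P(2)) = 0.2013·log₂(0.2013/0.6973) = -0.36082
  Q(3)·log₂(Q(3)/P(3)) = 0.6688·log₂(0.6688/0.0966) = 1.86694
  Q(4)·log₂(Q(4)/P(4)) = 0.044·log₂(0.044/0.0848) = -0.04165

D_KL(Q||P) = -0.04277 - 0.36082 + 1.86694 - 0.04165 = 1.42170 ≈ 1.4217 bits

These are NOT equal (difference: 0.3008 bits). KL divergence is asymmetric: D_KL(P||Q) ≠ D_KL(Q||P) in general.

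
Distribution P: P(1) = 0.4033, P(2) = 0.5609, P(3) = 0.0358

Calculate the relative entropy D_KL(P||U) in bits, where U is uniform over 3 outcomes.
0.4167 bits

U(i) = 1/3 for all i

D_KL(P||U) = Σ P(x) log₂(P(x) / (1/3))
           = Σ P(x) log₂(P(x)) + log₂(3)
           = log₂(3) - H(P)

H(P) = -Σ P(x) log₂(P(x)):
  -P(1)·log₂(P(1)) = -(0.4033)·log₂(0.4033) = 0.52835
  -P(2)·log₂(P(2)) = -(0.5609)·log₂(0.5609) = 0.46789
  -P(3)·log₂(P(3)) = -(0.0358)·log₂(0.0358) = 0.17198
H(P) = 0.52835 + 0.46789 + 0.17198 = 1.16822 bits

log₂(3) = 1.58496 bits

D_KL(P||U) = 1.58496 - 1.16822 = 0.41674 ≈ 0.4167 bits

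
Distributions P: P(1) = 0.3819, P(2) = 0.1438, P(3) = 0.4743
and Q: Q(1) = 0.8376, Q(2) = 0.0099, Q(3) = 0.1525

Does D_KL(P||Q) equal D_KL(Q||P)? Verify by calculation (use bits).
D_KL(P||Q) = 0.8988 bits, D_KL(Q||P) = 0.6612 bits. No — D_KL(P||Q) ≠ D_KL(Q||P) for this pair.

D_KL(P||Q) = Σ P(x) log₂(P(x)/Q(x))

Computing term by term:
  P(1)·log₂(P(1)/Q(1)) = 0.3819·log₂(0.3819/0.8376) = -0.43272
  P(2)·log₂(P(2)/Q(2)) = 0.1438·log₂(0.1438/0.0099) = 0.55514
  P(3)·log₂(P(3)/Q(3)) = 0.4743·log₂(0.4743/0.1525) = 0.77642

D_KL(P||Q) = -0.43272 + 0.55514 + 0.77642 = 0.89884 ≈ 0.8988 bits

D_KL(Q||P) = Σ Q(x) log₂(Q(x)/P(x))

Computing term by term:
  Q(1)·log₂(Q(1)/P(1)) = 0.8376·log₂(0.8376/0.3819) = 0.94906
  Q(2)·log₂(Q(2)/P(2)) = 0.0099·log₂(0.0099/0.1438) = -0.03822
  Q(3)·log₂(Q(3)/P(3)) = 0.1525·log₂(0.1525/0.4743) = -0.24964

D_KL(Q||P) = 0.94906 - 0.03822 - 0.24964 = 0.66120 ≈ 0.6612 bits

These are NOT equal (difference: 0.2376 bits). KL divergence is asymmetric: D_KL(P||Q) ≠ D_KL(Q||P) in general.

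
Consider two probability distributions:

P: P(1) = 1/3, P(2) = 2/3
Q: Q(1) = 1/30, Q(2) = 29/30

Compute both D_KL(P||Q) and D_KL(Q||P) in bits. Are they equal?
D_KL(P||Q) = 0.7499 bits, D_KL(Q||P) = 0.4075 bits. No, they are not equal.

D_KL(P||Q) = Σ P(x) log₂(P(x)/Q(x))

Computing term by term:
  P(1)·log₂(P(1)/Q(1)) = (1/3)·log₂((1/3)/(1/30)) = 1.10731
  P(2)·log₂(P(2)/Q(2)) = (2/3)·log₂((2/3)/(29/30)) = -0.35737

D_KL(P||Q) = 1.10731 - 0.35737 = 0.74994 ≈ 0.7499 bits

D_KL(Q||P) = Σ Q(x) log₂(Q(x)/P(x))

Computing term by term:
  Q(1)·log₂(Q(1)/P(1)) = (1/30)·log₂((1/30)/(1/3)) = -0.11073
  Q(2)·log₂(Q(2)/P(2)) = (29/30)·log₂((29/30)/(2/3)) = 0.51818

D_KL(Q||P) = -0.11073 + 0.51818 = 0.40745 ≈ 0.4075 bits

These are NOT equal (difference: 0.3424 bits). KL divergence is asymmetric: D_KL(P||Q) ≠ D_KL(Q||P) in general.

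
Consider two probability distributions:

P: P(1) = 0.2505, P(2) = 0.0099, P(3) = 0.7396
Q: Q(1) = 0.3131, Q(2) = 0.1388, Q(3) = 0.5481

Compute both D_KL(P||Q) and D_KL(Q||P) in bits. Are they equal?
D_KL(P||Q) = 0.2014 bits, D_KL(Q||P) = 0.3926 bits. No, they are not equal.

D_KL(P||Q) = Σ P(x) log₂(P(x)/Q(x))

Computing term by term:
  P(1)·log₂(P(1)/Q(1)) = 0.2505·log₂(0.2505/0.3131) = -0.08061
  P(2)·log₂(P(2)/Q(2)) = 0.0099·log₂(0.0099/0.1388) = -0.03771
  P(3)·log₂(P(3)/Q(3)) = 0.7396·log₂(0.7396/0.5481) = 0.31973

D_KL(P||Q) = -0.08061 - 0.03771 + 0.31973 = 0.20141 ≈ 0.2014 bits

D_KL(Q||P) = Σ Q(x) log₂(Q(x)/P(x))

Computing term by term:
  Q(1)·log₂(Q(1)/P(1)) = 0.3131·log₂(0.3131/0.2505) = 0.10076
  Q(2)·log₂(Q(2)/P(2)) = 0.1388·log₂(0.1388/0.0099) = 0.52875
  Q(3)·log₂(Q(3)/P(3)) = 0.5481·log₂(0.5481/0.7396) = -0.23695

D_KL(Q||P) = 0.10076 + 0.52875 - 0.23695 = 0.39256 ≈ 0.3926 bits

These are NOT equal (difference: 0.1912 bits). KL divergence is asymmetric: D_KL(P||Q) ≠ D_KL(Q||P) in general.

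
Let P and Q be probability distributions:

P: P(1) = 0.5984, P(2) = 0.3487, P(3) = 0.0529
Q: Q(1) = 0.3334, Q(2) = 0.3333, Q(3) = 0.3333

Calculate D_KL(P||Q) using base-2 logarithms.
0.3872 bits

D_KL(P||Q) = Σ P(x) log₂(P(x)/Q(x))

Computing term by term:
  P(1)·log₂(P(1)/Q(1)) = 0.5984·log₂(0.5984/0.3334) = 0.50496
  P(2)·log₂(P(2)/Q(2)) = 0.3487·log₂(0.3487/0.3333) = 0.02272
  P(3)·log₂(P(3)/Q(3)) = 0.0529·log₂(0.0529/0.3333) = -0.14047

D_KL(P||Q) = 0.50496 + 0.02272 - 0.14047 = 0.38721 ≈ 0.3872 bits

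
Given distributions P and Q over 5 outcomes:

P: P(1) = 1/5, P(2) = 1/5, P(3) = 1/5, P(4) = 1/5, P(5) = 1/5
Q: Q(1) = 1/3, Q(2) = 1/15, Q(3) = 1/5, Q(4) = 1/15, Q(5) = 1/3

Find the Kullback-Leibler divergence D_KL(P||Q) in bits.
0.3392 bits

D_KL(P||Q) = Σ P(x) log₂(P(x)/Q(x))

Computing term by term:
  P(1)·log₂(P(1)/Q(1)) = (1/5)·log₂((1/5)/(1/3)) = -0.14739
  P(2)·log₂(P(2)/Q(2)) = (1/5)·log₂((1/5)/(1/15)) = 0.31699
  P(3)·log₂(P(3)/Q(3)) = (1/5)·log₂((1/5)/(1/5)) = 0.00000
  P(4)·log₂(P(4)/Q(4)) = (1/5)·log₂((1/5)/(1/15)) = 0.31699
  P(5)·log₂(P(5)/Q(5)) = (1/5)·log₂((1/5)/(1/3)) = -0.14739

D_KL(P||Q) = -0.14739 + 0.31699 + 0.00000 + 0.31699 - 0.14739 = 0.33920 ≈ 0.3392 bits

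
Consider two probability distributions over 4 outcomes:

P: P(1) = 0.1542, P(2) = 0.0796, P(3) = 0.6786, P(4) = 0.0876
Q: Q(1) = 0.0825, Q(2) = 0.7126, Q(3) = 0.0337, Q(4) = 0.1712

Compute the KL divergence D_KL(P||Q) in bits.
2.7423 bits

D_KL(P||Q) = Σ P(x) log₂(P(x)/Q(x))

Computing term by term:
  P(1)·log₂(P(1)/Q(1)) = 0.1542·log₂(0.1542/0.0825) = 0.13914
  P(2)·log₂(P(2)/Q(2)) = 0.0796·log₂(0.0796/0.7126) = -0.25172
  P(3)·log₂(P(3)/Q(3)) = 0.6786·log₂(0.6786/0.0337) = 2.93952
  P(4)·log₂(P(4)/Q(4)) = 0.0876·log₂(0.0876/0.1712) = -0.08468

D_KL(P||Q) = 0.13914 - 0.25172 + 2.93952 - 0.08468 = 2.74226 ≈ 2.7423 bits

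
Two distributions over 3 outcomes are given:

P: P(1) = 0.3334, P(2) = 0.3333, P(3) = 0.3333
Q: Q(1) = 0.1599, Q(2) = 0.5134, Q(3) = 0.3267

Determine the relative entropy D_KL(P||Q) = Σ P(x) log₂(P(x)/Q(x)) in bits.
0.1553 bits

D_KL(P||Q) = Σ P(x) log₂(P(x)/Q(x))

Computing term by term:
  P(1)·log₂(P(1)/Q(1)) = 0.3334·log₂(0.3334/0.1599) = 0.35343
  P(2)·log₂(P(2)/Q(2)) = 0.3333·log₂(0.3333/0.5134) = -0.20773
  P(3)·log₂(P(3)/Q(3)) = 0.3333·log₂(0.3333/0.3267) = 0.00962

D_KL(P||Q) = 0.35343 - 0.20773 + 0.00962 = 0.15532 ≈ 0.1553 bits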